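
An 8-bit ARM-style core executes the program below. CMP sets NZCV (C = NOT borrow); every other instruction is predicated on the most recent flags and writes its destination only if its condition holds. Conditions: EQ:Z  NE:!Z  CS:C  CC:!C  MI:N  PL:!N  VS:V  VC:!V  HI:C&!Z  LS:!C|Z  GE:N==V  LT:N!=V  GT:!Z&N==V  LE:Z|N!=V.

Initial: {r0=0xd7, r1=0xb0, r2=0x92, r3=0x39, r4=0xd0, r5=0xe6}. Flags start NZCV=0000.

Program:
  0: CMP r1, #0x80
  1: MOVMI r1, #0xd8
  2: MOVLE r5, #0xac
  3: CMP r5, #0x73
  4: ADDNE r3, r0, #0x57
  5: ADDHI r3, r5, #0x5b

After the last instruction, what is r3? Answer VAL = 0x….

VAL = 0x41

0: ✓ CMP  NZCV=0010
1: · MOVMI
2: · MOVLE
3: ✓ CMP  NZCV=0011
4: ✓ ADDNE  r3←0x2e
5: ✓ ADDHI  r3←0x41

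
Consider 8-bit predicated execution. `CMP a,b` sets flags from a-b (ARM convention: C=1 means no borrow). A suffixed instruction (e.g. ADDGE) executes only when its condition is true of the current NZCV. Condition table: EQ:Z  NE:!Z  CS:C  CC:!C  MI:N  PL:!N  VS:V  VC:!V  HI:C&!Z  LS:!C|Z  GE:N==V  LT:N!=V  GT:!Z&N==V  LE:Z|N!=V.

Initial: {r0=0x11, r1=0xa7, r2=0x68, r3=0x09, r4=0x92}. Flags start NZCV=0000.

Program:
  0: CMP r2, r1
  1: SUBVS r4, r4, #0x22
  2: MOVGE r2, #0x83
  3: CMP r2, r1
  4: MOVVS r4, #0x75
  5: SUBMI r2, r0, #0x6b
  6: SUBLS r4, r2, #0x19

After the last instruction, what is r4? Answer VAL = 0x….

[0] flags=1001 → (cmp)
[1] flags=1001 VS?T → r4=0x70
[2] flags=1001 GE?T → r2=0x83
[3] flags=1000 → (cmp)
[4] flags=1000 VS?F → skip
[5] flags=1000 MI?T → r2=0xa6
[6] flags=1000 LS?T → r4=0x8d

VAL = 0x8d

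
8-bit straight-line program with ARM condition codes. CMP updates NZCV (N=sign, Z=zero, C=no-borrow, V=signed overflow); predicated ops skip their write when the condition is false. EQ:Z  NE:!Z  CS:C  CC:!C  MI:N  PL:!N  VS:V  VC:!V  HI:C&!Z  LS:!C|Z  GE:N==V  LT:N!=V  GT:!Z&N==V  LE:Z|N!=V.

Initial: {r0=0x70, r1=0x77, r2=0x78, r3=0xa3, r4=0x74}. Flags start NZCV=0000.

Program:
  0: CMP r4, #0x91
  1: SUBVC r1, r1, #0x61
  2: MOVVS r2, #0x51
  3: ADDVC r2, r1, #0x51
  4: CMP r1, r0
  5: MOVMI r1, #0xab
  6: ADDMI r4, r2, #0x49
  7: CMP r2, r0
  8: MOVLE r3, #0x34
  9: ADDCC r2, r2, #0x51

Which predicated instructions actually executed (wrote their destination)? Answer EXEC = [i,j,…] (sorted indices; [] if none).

EXEC = [2,8,9]

0: ✓ CMP  NZCV=1001
1: · SUBVC
2: ✓ MOVVS  r2←0x51
3: · ADDVC
4: ✓ CMP  NZCV=0010
5: · MOVMI
6: · ADDMI
7: ✓ CMP  NZCV=1000
8: ✓ MOVLE  r3←0x34
9: ✓ ADDCC  r2←0xa2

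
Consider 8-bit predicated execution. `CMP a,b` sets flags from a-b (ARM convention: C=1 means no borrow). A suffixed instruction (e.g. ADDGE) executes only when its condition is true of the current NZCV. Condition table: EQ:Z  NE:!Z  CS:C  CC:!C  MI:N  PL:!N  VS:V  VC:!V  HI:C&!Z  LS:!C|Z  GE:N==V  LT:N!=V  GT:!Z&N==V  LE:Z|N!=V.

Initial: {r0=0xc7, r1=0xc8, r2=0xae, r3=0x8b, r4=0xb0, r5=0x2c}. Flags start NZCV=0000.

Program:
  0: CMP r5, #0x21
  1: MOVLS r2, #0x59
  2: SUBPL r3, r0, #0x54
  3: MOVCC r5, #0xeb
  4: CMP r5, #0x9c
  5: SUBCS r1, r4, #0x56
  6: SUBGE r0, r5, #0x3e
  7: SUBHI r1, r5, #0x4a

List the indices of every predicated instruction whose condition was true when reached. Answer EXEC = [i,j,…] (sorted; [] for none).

[0] flags=0010 → (cmp)
[1] flags=0010 LS?F → skip
[2] flags=0010 PL?T → r3=0x73
[3] flags=0010 CC?F → skip
[4] flags=1001 → (cmp)
[5] flags=1001 CS?F → skip
[6] flags=1001 GE?T → r0=0xee
[7] flags=1001 HI?F → skip

EXEC = [2,6]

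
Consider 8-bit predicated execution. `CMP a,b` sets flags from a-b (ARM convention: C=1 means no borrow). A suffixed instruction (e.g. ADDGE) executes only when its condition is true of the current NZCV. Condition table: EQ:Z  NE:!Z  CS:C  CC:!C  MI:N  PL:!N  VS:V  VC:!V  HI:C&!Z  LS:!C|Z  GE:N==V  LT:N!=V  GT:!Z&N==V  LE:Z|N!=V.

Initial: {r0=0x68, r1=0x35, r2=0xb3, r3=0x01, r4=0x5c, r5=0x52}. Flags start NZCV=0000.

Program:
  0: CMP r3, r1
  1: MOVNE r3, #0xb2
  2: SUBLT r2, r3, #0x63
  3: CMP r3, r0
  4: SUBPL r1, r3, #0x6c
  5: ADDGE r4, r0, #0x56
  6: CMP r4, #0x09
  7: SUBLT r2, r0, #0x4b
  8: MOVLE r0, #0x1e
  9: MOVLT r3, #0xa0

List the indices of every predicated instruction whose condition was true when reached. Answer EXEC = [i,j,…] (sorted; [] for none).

[0] flags=1000 → (cmp)
[1] flags=1000 NE?T → r3=0xb2
[2] flags=1000 LT?T → r2=0x4f
[3] flags=0011 → (cmp)
[4] flags=0011 PL?T → r1=0x46
[5] flags=0011 GE?F → skip
[6] flags=0010 → (cmp)
[7] flags=0010 LT?F → skip
[8] flags=0010 LE?F → skip
[9] flags=0010 LT?F → skip

EXEC = [1,2,4]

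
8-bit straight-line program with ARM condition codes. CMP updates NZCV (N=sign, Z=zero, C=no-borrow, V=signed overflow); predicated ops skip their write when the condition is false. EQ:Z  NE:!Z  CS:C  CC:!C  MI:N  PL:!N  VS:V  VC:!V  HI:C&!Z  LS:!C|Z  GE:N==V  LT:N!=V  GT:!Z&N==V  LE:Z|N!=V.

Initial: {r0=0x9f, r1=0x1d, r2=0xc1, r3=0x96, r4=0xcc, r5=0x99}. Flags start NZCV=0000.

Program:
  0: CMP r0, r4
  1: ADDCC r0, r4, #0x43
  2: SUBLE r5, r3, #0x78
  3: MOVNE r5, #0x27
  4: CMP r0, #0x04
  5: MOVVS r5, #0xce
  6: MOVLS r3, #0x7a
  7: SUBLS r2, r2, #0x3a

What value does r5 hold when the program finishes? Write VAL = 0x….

[0] flags=1000 → (cmp)
[1] flags=1000 CC?T → r0=0x0f
[2] flags=1000 LE?T → r5=0x1e
[3] flags=1000 NE?T → r5=0x27
[4] flags=0010 → (cmp)
[5] flags=0010 VS?F → skip
[6] flags=0010 LS?F → skip
[7] flags=0010 LS?F → skip

VAL = 0x27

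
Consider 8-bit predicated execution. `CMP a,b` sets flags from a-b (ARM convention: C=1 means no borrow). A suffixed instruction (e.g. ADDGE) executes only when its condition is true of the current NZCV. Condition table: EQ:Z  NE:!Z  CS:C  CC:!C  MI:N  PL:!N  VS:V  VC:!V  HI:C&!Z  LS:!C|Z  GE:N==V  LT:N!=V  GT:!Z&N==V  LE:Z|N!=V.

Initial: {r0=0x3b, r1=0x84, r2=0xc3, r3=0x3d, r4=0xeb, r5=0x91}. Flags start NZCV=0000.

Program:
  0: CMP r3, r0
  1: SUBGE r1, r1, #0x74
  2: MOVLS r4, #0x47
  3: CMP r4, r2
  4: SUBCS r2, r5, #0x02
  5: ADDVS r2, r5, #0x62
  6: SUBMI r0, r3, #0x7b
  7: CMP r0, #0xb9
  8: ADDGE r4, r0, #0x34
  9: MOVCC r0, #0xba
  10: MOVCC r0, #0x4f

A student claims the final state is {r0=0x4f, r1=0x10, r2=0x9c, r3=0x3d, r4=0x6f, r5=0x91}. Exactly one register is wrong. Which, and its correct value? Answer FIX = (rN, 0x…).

[0] flags=0010 → (cmp)
[1] flags=0010 GE?T → r1=0x10
[2] flags=0010 LS?F → skip
[3] flags=0010 → (cmp)
[4] flags=0010 CS?T → r2=0x8f
[5] flags=0010 VS?F → skip
[6] flags=0010 MI?F → skip
[7] flags=1001 → (cmp)
[8] flags=1001 GE?T → r4=0x6f
[9] flags=1001 CC?T → r0=0xba
[10] flags=1001 CC?T → r0=0x4f

FIX = (r2, 0x8f)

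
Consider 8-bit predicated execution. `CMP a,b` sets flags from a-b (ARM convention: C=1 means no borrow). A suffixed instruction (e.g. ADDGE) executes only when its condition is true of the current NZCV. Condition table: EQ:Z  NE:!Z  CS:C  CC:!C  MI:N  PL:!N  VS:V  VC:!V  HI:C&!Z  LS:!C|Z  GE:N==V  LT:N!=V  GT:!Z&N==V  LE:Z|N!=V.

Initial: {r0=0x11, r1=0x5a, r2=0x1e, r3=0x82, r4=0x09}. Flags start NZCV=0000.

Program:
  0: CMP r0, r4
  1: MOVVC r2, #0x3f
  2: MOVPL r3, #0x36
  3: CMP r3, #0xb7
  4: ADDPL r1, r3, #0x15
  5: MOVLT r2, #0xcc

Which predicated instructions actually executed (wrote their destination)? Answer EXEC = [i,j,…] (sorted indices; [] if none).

0: ✓ CMP  NZCV=0010
1: ✓ MOVVC  r2←0x3f
2: ✓ MOVPL  r3←0x36
3: ✓ CMP  NZCV=0000
4: ✓ ADDPL  r1←0x4b
5: · MOVLT

EXEC = [1,2,4]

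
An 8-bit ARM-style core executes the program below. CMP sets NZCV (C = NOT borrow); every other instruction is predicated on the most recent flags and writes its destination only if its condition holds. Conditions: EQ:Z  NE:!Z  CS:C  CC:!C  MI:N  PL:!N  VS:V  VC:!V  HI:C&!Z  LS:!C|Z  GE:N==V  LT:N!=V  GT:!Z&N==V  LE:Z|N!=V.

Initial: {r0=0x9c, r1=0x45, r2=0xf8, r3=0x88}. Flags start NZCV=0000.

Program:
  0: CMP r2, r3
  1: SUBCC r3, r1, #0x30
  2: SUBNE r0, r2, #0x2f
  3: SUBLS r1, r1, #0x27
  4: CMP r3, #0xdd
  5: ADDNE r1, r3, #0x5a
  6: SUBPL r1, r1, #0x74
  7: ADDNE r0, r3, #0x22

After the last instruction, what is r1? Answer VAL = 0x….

[0] flags=0010 → (cmp)
[1] flags=0010 CC?F → skip
[2] flags=0010 NE?T → r0=0xc9
[3] flags=0010 LS?F → skip
[4] flags=1000 → (cmp)
[5] flags=1000 NE?T → r1=0xe2
[6] flags=1000 PL?F → skip
[7] flags=1000 NE?T → r0=0xaa

VAL = 0xe2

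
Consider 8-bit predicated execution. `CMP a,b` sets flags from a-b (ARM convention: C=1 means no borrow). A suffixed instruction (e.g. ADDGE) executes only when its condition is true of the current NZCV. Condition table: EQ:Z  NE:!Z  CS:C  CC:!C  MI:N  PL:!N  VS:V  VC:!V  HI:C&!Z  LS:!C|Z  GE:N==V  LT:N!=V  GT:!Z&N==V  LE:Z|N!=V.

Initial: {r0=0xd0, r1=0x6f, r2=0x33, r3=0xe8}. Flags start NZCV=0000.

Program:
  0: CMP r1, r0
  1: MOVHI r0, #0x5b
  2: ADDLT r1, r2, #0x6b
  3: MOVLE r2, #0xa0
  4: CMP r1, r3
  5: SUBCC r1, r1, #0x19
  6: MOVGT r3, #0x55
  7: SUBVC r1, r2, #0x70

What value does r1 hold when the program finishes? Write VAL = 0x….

VAL = 0x56

0: ✓ CMP  NZCV=1001
1: · MOVHI
2: · ADDLT
3: · MOVLE
4: ✓ CMP  NZCV=1001
5: ✓ SUBCC  r1←0x56
6: ✓ MOVGT  r3←0x55
7: · SUBVC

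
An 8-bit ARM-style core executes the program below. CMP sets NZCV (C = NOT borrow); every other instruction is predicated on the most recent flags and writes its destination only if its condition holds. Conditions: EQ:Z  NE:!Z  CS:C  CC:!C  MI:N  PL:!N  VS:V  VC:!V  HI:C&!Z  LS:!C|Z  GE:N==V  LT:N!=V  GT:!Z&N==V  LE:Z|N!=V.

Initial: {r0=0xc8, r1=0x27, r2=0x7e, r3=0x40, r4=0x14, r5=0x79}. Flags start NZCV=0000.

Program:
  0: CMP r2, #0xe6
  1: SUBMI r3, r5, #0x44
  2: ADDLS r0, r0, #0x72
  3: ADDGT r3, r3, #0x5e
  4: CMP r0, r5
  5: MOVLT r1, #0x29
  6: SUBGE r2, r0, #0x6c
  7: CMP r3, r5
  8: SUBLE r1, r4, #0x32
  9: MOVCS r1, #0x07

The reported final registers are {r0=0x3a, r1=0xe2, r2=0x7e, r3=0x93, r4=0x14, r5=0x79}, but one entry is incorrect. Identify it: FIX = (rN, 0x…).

FIX = (r1, 0x07)

[0] flags=1001 → (cmp)
[1] flags=1001 MI?T → r3=0x35
[2] flags=1001 LS?T → r0=0x3a
[3] flags=1001 GT?T → r3=0x93
[4] flags=1000 → (cmp)
[5] flags=1000 LT?T → r1=0x29
[6] flags=1000 GE?F → skip
[7] flags=0011 → (cmp)
[8] flags=0011 LE?T → r1=0xe2
[9] flags=0011 CS?T → r1=0x07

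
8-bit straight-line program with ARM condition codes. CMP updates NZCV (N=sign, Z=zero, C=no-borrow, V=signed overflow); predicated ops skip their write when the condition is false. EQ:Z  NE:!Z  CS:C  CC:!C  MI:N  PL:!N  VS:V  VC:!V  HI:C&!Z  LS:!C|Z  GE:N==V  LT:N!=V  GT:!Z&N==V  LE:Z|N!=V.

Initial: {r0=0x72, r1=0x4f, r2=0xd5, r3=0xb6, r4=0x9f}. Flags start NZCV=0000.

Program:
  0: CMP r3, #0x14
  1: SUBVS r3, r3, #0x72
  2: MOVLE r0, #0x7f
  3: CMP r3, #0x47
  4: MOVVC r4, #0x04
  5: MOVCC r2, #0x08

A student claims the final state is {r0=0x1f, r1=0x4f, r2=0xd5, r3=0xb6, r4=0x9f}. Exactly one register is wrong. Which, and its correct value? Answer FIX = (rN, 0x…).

[0] flags=1010 → (cmp)
[1] flags=1010 VS?F → skip
[2] flags=1010 LE?T → r0=0x7f
[3] flags=0011 → (cmp)
[4] flags=0011 VC?F → skip
[5] flags=0011 CC?F → skip

FIX = (r0, 0x7f)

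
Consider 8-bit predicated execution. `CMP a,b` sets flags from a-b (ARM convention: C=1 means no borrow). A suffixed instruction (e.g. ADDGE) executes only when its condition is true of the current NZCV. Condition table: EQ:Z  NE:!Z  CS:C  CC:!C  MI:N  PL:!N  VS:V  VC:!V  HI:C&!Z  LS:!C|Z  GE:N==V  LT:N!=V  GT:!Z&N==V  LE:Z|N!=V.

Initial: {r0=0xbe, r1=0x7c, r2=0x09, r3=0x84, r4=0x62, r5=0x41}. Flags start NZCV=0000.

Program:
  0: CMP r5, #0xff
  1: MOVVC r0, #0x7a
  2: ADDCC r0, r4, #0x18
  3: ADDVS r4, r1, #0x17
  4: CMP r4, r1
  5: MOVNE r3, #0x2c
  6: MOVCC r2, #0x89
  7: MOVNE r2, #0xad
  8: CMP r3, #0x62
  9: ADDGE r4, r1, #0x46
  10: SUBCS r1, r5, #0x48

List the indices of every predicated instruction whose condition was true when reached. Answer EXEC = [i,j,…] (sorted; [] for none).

[0] flags=0000 → (cmp)
[1] flags=0000 VC?T → r0=0x7a
[2] flags=0000 CC?T → r0=0x7a
[3] flags=0000 VS?F → skip
[4] flags=1000 → (cmp)
[5] flags=1000 NE?T → r3=0x2c
[6] flags=1000 CC?T → r2=0x89
[7] flags=1000 NE?T → r2=0xad
[8] flags=1000 → (cmp)
[9] flags=1000 GE?F → skip
[10] flags=1000 CS?F → skip

EXEC = [1,2,5,6,7]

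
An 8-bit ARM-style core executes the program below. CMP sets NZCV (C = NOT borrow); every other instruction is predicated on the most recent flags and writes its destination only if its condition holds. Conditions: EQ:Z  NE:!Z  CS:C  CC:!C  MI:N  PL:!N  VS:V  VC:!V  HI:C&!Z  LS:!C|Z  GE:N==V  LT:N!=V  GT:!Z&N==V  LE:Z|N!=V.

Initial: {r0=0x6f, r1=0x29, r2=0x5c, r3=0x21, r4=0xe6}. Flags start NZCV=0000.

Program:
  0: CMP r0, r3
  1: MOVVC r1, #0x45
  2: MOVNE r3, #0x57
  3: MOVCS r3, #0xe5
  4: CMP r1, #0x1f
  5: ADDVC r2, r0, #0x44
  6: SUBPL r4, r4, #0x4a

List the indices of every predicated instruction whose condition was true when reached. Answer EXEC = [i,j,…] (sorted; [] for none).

EXEC = [1,2,3,5,6]

[0] flags=0010 → (cmp)
[1] flags=0010 VC?T → r1=0x45
[2] flags=0010 NE?T → r3=0x57
[3] flags=0010 CS?T → r3=0xe5
[4] flags=0010 → (cmp)
[5] flags=0010 VC?T → r2=0xb3
[6] flags=0010 PL?T → r4=0x9c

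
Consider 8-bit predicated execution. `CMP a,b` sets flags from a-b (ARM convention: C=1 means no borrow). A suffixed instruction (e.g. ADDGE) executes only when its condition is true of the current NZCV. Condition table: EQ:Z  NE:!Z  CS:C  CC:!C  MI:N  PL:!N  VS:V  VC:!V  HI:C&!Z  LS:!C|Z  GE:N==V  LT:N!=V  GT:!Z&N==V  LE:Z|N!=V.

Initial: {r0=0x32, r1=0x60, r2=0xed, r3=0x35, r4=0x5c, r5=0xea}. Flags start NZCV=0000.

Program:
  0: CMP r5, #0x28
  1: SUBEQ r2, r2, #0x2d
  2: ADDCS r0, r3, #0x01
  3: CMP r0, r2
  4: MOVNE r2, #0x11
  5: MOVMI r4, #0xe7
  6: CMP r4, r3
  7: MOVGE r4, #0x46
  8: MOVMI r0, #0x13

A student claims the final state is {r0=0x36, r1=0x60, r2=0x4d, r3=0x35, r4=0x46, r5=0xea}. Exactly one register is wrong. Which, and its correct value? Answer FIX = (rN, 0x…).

[0] flags=1010 → (cmp)
[1] flags=1010 EQ?F → skip
[2] flags=1010 CS?T → r0=0x36
[3] flags=0000 → (cmp)
[4] flags=0000 NE?T → r2=0x11
[5] flags=0000 MI?F → skip
[6] flags=0010 → (cmp)
[7] flags=0010 GE?T → r4=0x46
[8] flags=0010 MI?F → skip

FIX = (r2, 0x11)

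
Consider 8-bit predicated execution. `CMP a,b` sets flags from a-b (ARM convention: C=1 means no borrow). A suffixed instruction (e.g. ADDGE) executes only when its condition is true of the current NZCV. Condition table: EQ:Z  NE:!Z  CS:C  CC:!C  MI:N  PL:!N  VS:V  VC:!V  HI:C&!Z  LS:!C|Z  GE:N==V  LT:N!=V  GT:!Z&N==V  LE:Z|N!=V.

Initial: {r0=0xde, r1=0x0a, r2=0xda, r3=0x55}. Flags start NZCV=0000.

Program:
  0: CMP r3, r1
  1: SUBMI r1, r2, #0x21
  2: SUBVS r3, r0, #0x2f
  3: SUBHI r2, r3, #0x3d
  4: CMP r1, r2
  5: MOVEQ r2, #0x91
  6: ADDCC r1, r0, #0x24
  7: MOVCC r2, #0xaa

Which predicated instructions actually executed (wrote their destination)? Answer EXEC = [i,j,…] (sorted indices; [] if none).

EXEC = [3,6,7]

[0] flags=0010 → (cmp)
[1] flags=0010 MI?F → skip
[2] flags=0010 VS?F → skip
[3] flags=0010 HI?T → r2=0x18
[4] flags=1000 → (cmp)
[5] flags=1000 EQ?F → skip
[6] flags=1000 CC?T → r1=0x02
[7] flags=1000 CC?T → r2=0xaa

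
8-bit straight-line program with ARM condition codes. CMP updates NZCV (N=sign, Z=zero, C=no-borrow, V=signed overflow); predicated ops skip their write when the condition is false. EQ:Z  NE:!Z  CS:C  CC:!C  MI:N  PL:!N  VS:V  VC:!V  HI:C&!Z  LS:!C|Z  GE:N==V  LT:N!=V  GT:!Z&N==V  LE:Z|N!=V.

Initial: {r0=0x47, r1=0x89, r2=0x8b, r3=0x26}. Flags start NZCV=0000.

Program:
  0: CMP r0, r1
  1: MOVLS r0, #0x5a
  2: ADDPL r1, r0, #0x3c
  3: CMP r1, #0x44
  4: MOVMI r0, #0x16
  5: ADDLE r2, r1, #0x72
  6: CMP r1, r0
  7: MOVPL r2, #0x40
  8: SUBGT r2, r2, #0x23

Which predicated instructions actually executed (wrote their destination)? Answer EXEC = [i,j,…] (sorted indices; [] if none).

[0] flags=1001 → (cmp)
[1] flags=1001 LS?T → r0=0x5a
[2] flags=1001 PL?F → skip
[3] flags=0011 → (cmp)
[4] flags=0011 MI?F → skip
[5] flags=0011 LE?T → r2=0xfb
[6] flags=0011 → (cmp)
[7] flags=0011 PL?T → r2=0x40
[8] flags=0011 GT?F → skip

EXEC = [1,5,7]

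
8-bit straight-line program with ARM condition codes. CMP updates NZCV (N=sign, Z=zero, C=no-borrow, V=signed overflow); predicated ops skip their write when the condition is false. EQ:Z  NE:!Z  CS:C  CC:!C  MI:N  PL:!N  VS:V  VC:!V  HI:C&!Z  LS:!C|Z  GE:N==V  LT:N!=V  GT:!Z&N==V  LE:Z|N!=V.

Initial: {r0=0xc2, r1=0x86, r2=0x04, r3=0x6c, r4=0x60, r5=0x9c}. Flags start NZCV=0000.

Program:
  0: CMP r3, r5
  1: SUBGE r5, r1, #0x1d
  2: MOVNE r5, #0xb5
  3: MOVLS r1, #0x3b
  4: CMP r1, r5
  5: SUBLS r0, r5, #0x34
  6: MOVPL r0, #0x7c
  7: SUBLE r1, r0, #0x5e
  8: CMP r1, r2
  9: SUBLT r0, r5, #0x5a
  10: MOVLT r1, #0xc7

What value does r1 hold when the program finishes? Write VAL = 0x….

[0] flags=1001 → (cmp)
[1] flags=1001 GE?T → r5=0x69
[2] flags=1001 NE?T → r5=0xb5
[3] flags=1001 LS?T → r1=0x3b
[4] flags=1001 → (cmp)
[5] flags=1001 LS?T → r0=0x81
[6] flags=1001 PL?F → skip
[7] flags=1001 LE?F → skip
[8] flags=0010 → (cmp)
[9] flags=0010 LT?F → skip
[10] flags=0010 LT?F → skip

VAL = 0x3b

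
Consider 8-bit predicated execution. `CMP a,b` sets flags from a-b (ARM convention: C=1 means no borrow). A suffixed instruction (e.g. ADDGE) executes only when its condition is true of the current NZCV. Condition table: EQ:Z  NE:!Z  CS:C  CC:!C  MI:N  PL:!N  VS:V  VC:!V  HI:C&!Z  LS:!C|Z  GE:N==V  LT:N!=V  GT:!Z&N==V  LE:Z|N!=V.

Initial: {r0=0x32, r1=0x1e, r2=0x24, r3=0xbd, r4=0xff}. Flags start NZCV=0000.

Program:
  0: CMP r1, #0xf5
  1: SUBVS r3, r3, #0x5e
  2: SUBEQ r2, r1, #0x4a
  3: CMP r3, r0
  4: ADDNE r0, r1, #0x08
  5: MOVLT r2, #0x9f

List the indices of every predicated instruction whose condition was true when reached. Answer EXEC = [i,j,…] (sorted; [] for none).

EXEC = [4,5]

[0] flags=0000 → (cmp)
[1] flags=0000 VS?F → skip
[2] flags=0000 EQ?F → skip
[3] flags=1010 → (cmp)
[4] flags=1010 NE?T → r0=0x26
[5] flags=1010 LT?T → r2=0x9f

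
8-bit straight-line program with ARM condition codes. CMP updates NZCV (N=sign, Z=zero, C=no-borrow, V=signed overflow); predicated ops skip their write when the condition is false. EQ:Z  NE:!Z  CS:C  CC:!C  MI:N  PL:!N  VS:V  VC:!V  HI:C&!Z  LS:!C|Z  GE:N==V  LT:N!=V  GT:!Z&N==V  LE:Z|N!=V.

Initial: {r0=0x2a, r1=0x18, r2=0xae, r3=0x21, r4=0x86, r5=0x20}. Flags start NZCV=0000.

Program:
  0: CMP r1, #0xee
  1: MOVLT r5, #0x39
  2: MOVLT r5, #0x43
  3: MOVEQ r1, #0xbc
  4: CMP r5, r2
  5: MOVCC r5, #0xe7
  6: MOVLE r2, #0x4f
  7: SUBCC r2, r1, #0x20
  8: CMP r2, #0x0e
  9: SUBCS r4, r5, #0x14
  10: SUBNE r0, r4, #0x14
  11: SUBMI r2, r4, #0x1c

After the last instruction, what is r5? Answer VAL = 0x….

[0] flags=0000 → (cmp)
[1] flags=0000 LT?F → skip
[2] flags=0000 LT?F → skip
[3] flags=0000 EQ?F → skip
[4] flags=0000 → (cmp)
[5] flags=0000 CC?T → r5=0xe7
[6] flags=0000 LE?F → skip
[7] flags=0000 CC?T → r2=0xf8
[8] flags=1010 → (cmp)
[9] flags=1010 CS?T → r4=0xd3
[10] flags=1010 NE?T → r0=0xbf
[11] flags=1010 MI?T → r2=0xb7

VAL = 0xe7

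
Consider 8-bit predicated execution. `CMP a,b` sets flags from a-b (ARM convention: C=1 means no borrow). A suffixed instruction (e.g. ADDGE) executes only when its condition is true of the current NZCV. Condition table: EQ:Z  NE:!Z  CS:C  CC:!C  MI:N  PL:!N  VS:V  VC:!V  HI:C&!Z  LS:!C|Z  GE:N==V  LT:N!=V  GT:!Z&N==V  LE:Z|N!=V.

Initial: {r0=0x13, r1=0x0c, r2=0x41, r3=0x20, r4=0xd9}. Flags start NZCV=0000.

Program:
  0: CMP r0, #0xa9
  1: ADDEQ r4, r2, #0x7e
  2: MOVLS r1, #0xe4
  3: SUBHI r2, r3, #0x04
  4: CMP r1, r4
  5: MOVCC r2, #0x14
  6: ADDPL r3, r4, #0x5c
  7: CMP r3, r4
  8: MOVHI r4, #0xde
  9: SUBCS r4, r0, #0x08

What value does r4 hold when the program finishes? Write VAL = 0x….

[0] flags=0000 → (cmp)
[1] flags=0000 EQ?F → skip
[2] flags=0000 LS?T → r1=0xe4
[3] flags=0000 HI?F → skip
[4] flags=0010 → (cmp)
[5] flags=0010 CC?F → skip
[6] flags=0010 PL?T → r3=0x35
[7] flags=0000 → (cmp)
[8] flags=0000 HI?F → skip
[9] flags=0000 CS?F → skip

VAL = 0xd9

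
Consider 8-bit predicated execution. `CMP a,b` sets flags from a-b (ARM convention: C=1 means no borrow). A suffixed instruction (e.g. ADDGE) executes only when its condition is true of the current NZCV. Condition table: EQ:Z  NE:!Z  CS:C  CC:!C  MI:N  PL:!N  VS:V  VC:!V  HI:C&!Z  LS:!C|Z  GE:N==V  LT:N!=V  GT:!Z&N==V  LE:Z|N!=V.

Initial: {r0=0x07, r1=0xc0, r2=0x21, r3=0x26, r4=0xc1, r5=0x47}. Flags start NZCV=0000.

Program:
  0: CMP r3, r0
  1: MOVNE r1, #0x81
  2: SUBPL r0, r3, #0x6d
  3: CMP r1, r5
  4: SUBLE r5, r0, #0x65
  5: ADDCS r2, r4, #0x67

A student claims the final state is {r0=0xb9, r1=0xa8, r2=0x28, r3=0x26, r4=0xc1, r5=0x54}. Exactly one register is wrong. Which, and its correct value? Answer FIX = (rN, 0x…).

[0] flags=0010 → (cmp)
[1] flags=0010 NE?T → r1=0x81
[2] flags=0010 PL?T → r0=0xb9
[3] flags=0011 → (cmp)
[4] flags=0011 LE?T → r5=0x54
[5] flags=0011 CS?T → r2=0x28

FIX = (r1, 0x81)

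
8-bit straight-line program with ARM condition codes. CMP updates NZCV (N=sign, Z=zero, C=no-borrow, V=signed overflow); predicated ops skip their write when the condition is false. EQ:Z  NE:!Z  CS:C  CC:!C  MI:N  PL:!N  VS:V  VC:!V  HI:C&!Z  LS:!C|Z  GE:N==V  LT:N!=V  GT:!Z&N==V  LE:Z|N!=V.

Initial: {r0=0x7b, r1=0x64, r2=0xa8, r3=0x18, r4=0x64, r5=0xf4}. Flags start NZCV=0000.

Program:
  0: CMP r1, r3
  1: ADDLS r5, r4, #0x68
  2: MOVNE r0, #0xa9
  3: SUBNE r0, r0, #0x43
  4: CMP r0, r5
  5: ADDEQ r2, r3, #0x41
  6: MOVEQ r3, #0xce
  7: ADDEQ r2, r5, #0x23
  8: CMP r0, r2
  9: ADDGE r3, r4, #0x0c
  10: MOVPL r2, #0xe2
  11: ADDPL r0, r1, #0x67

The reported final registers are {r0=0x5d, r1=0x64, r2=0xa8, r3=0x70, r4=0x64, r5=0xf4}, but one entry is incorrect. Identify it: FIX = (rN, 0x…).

[0] flags=0010 → (cmp)
[1] flags=0010 LS?F → skip
[2] flags=0010 NE?T → r0=0xa9
[3] flags=0010 NE?T → r0=0x66
[4] flags=0000 → (cmp)
[5] flags=0000 EQ?F → skip
[6] flags=0000 EQ?F → skip
[7] flags=0000 EQ?F → skip
[8] flags=1001 → (cmp)
[9] flags=1001 GE?T → r3=0x70
[10] flags=1001 PL?F → skip
[11] flags=1001 PL?F → skip

FIX = (r0, 0x66)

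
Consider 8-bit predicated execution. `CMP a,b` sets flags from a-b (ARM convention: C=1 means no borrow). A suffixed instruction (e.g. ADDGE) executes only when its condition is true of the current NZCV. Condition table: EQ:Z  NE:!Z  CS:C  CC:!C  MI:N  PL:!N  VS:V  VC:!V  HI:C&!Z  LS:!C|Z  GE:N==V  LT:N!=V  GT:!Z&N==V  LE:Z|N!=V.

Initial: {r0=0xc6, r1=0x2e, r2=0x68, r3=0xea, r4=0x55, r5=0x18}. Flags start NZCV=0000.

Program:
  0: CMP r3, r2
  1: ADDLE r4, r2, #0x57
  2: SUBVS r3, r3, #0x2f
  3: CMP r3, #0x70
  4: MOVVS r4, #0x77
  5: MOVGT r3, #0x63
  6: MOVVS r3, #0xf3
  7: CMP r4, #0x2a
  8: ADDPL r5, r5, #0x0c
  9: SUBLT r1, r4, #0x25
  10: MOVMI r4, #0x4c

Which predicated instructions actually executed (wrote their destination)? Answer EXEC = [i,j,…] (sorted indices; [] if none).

0: ✓ CMP  NZCV=1010
1: ✓ ADDLE  r4←0xbf
2: · SUBVS
3: ✓ CMP  NZCV=0011
4: ✓ MOVVS  r4←0x77
5: · MOVGT
6: ✓ MOVVS  r3←0xf3
7: ✓ CMP  NZCV=0010
8: ✓ ADDPL  r5←0x24
9: · SUBLT
10: · MOVMI

EXEC = [1,4,6,8]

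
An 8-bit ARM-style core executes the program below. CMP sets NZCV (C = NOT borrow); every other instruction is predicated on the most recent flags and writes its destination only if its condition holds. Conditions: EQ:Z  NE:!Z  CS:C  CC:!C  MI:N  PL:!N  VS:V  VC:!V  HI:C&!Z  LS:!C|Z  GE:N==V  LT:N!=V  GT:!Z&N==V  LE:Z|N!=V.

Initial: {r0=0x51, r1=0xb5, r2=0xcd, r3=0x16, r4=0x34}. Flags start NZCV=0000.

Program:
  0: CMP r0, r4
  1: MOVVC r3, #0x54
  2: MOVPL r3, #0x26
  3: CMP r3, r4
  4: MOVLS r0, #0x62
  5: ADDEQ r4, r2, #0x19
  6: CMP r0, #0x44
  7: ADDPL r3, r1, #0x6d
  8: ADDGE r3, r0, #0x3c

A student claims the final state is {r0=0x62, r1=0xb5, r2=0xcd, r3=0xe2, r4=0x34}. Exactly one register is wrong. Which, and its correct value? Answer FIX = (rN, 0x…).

0: ✓ CMP  NZCV=0010
1: ✓ MOVVC  r3←0x54
2: ✓ MOVPL  r3←0x26
3: ✓ CMP  NZCV=1000
4: ✓ MOVLS  r0←0x62
5: · ADDEQ
6: ✓ CMP  NZCV=0010
7: ✓ ADDPL  r3←0x22
8: ✓ ADDGE  r3←0x9e

FIX = (r3, 0x9e)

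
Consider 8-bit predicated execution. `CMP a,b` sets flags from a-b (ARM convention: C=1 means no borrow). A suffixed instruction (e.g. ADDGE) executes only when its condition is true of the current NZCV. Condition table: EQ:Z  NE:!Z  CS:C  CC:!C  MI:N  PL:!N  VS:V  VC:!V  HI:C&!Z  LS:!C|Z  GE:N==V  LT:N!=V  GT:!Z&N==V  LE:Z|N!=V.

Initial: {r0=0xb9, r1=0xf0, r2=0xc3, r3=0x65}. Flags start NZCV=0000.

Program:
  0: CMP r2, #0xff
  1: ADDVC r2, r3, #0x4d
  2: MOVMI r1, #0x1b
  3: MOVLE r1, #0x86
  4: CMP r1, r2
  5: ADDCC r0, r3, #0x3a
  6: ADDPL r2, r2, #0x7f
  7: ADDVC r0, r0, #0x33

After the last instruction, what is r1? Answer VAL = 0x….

0: ✓ CMP  NZCV=1000
1: ✓ ADDVC  r2←0xb2
2: ✓ MOVMI  r1←0x1b
3: ✓ MOVLE  r1←0x86
4: ✓ CMP  NZCV=1000
5: ✓ ADDCC  r0←0x9f
6: · ADDPL
7: ✓ ADDVC  r0←0xd2

VAL = 0x86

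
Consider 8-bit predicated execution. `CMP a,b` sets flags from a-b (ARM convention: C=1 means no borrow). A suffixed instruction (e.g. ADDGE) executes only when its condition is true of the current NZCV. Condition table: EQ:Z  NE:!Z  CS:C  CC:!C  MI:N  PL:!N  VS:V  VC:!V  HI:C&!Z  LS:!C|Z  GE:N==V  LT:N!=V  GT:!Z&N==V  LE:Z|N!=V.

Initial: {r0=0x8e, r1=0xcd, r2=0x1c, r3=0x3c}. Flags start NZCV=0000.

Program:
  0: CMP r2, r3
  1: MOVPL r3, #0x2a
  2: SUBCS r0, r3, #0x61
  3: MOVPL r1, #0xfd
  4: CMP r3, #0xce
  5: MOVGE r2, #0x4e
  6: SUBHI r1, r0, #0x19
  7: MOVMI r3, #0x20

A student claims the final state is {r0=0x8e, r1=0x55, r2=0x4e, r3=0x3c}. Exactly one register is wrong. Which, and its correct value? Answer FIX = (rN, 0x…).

FIX = (r1, 0xcd)

[0] flags=1000 → (cmp)
[1] flags=1000 PL?F → skip
[2] flags=1000 CS?F → skip
[3] flags=1000 PL?F → skip
[4] flags=0000 → (cmp)
[5] flags=0000 GE?T → r2=0x4e
[6] flags=0000 HI?F → skip
[7] flags=0000 MI?F → skip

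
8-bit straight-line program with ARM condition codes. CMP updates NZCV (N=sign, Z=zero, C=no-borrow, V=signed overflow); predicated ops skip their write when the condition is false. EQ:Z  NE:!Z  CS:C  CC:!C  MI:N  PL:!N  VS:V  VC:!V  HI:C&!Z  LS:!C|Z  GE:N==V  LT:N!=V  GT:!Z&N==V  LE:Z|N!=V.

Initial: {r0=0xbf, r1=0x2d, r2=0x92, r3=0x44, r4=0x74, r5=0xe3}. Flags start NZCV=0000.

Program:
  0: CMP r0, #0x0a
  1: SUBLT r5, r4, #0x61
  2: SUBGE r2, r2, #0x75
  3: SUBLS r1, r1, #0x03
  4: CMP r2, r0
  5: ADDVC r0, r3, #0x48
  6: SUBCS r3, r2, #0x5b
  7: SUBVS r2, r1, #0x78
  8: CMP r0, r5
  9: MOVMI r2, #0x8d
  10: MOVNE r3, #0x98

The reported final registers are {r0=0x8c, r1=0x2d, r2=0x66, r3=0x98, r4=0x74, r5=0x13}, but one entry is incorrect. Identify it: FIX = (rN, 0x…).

0: ✓ CMP  NZCV=1010
1: ✓ SUBLT  r5←0x13
2: · SUBGE
3: · SUBLS
4: ✓ CMP  NZCV=1000
5: ✓ ADDVC  r0←0x8c
6: · SUBCS
7: · SUBVS
8: ✓ CMP  NZCV=0011
9: · MOVMI
10: ✓ MOVNE  r3←0x98

FIX = (r2, 0x92)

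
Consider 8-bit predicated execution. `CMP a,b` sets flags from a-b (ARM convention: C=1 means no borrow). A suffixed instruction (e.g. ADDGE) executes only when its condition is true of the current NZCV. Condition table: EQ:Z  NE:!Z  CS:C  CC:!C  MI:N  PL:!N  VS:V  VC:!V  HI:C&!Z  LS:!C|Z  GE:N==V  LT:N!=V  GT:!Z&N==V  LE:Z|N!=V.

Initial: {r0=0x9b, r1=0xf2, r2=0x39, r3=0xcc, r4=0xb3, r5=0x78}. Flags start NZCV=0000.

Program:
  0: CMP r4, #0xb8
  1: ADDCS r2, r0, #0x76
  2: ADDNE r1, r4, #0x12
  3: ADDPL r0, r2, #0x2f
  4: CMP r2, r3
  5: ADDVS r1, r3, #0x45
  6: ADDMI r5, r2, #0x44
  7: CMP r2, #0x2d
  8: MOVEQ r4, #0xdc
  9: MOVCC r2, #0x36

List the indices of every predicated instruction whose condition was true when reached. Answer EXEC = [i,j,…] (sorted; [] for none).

0: ✓ CMP  NZCV=1000
1: · ADDCS
2: ✓ ADDNE  r1←0xc5
3: · ADDPL
4: ✓ CMP  NZCV=0000
5: · ADDVS
6: · ADDMI
7: ✓ CMP  NZCV=0010
8: · MOVEQ
9: · MOVCC

EXEC = [2]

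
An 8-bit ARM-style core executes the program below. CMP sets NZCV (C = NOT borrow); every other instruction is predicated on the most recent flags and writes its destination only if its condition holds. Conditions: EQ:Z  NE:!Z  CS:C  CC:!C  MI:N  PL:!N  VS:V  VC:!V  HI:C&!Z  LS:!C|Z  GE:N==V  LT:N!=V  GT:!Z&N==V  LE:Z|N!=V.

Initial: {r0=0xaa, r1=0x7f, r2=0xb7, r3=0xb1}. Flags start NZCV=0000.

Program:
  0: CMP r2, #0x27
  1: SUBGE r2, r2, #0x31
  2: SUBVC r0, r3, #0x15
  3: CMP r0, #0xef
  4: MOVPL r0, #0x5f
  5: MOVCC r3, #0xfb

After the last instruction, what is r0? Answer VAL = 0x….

[0] flags=1010 → (cmp)
[1] flags=1010 GE?F → skip
[2] flags=1010 VC?T → r0=0x9c
[3] flags=1000 → (cmp)
[4] flags=1000 PL?F → skip
[5] flags=1000 CC?T → r3=0xfb

VAL = 0x9c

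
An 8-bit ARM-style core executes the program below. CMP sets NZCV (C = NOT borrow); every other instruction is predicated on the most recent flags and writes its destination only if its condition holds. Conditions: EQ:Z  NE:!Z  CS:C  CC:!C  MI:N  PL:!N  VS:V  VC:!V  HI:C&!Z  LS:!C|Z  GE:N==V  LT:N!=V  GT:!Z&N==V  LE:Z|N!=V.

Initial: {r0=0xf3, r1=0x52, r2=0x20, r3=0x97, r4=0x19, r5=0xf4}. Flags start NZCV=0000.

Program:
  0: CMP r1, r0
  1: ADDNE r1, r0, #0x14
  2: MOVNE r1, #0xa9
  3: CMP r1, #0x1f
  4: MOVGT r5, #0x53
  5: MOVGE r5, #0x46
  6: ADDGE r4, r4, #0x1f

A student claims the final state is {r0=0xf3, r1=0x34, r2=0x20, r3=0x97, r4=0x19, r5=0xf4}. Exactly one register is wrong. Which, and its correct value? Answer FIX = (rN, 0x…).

[0] flags=0000 → (cmp)
[1] flags=0000 NE?T → r1=0x07
[2] flags=0000 NE?T → r1=0xa9
[3] flags=1010 → (cmp)
[4] flags=1010 GT?F → skip
[5] flags=1010 GE?F → skip
[6] flags=1010 GE?F → skip

FIX = (r1, 0xa9)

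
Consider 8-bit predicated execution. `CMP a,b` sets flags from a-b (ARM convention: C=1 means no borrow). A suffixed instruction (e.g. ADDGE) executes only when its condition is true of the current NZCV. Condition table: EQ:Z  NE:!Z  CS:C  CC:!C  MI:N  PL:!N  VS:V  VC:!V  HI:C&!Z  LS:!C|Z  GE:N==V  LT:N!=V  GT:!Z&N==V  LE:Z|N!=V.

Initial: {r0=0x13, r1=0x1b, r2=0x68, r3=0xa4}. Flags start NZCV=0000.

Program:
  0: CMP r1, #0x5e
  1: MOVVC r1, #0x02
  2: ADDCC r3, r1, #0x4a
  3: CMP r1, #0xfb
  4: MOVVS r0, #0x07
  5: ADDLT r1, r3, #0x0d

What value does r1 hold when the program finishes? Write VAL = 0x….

0: ✓ CMP  NZCV=1000
1: ✓ MOVVC  r1←0x02
2: ✓ ADDCC  r3←0x4c
3: ✓ CMP  NZCV=0000
4: · MOVVS
5: · ADDLT

VAL = 0x02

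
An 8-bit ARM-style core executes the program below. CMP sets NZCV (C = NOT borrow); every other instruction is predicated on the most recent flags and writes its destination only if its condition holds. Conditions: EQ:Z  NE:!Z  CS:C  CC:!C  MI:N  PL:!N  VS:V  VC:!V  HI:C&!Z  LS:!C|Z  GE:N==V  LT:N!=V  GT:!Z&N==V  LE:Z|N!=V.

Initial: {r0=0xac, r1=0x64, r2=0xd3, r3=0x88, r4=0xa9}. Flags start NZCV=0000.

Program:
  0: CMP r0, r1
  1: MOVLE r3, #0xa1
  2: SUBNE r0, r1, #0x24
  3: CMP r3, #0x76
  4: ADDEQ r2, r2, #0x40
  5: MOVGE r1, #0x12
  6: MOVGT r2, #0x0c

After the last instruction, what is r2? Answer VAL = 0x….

VAL = 0xd3

[0] flags=0011 → (cmp)
[1] flags=0011 LE?T → r3=0xa1
[2] flags=0011 NE?T → r0=0x40
[3] flags=0011 → (cmp)
[4] flags=0011 EQ?F → skip
[5] flags=0011 GE?F → skip
[6] flags=0011 GT?F → skip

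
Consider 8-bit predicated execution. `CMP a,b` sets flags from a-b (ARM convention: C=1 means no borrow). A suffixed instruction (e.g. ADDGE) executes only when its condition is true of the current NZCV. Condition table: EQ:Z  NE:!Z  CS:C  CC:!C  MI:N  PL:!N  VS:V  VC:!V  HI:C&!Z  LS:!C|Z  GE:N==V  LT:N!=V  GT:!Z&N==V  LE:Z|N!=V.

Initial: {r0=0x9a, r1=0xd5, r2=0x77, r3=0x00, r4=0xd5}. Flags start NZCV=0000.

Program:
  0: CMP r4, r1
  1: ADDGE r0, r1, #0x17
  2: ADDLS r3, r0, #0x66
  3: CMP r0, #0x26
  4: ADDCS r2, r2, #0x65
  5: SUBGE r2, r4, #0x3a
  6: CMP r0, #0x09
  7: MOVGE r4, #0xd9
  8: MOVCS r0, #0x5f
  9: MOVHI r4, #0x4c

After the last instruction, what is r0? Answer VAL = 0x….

[0] flags=0110 → (cmp)
[1] flags=0110 GE?T → r0=0xec
[2] flags=0110 LS?T → r3=0x52
[3] flags=1010 → (cmp)
[4] flags=1010 CS?T → r2=0xdc
[5] flags=1010 GE?F → skip
[6] flags=1010 → (cmp)
[7] flags=1010 GE?F → skip
[8] flags=1010 CS?T → r0=0x5f
[9] flags=1010 HI?T → r4=0x4c

VAL = 0x5f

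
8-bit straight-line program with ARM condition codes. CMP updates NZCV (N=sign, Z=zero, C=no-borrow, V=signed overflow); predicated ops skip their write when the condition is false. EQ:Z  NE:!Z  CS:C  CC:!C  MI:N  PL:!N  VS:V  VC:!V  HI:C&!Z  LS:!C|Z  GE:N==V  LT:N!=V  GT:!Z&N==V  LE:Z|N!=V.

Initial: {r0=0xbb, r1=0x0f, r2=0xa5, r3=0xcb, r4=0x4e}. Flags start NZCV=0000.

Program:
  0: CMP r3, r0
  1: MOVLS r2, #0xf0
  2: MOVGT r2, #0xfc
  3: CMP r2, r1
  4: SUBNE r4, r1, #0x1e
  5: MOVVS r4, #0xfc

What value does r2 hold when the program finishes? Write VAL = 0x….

0: ✓ CMP  NZCV=0010
1: · MOVLS
2: ✓ MOVGT  r2←0xfc
3: ✓ CMP  NZCV=1010
4: ✓ SUBNE  r4←0xf1
5: · MOVVS

VAL = 0xfc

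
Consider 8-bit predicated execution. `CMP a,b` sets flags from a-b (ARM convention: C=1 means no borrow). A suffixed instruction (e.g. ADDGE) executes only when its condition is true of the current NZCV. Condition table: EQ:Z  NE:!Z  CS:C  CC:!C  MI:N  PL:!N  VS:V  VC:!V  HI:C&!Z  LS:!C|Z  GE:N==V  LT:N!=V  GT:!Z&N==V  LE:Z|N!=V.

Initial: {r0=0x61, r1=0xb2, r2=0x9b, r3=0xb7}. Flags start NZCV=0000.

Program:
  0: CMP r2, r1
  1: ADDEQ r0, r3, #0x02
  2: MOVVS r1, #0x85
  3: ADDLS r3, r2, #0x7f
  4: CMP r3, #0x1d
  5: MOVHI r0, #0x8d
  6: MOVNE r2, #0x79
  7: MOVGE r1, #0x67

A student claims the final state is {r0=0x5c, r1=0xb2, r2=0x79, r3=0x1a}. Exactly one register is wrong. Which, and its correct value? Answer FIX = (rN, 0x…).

[0] flags=1000 → (cmp)
[1] flags=1000 EQ?F → skip
[2] flags=1000 VS?F → skip
[3] flags=1000 LS?T → r3=0x1a
[4] flags=1000 → (cmp)
[5] flags=1000 HI?F → skip
[6] flags=1000 NE?T → r2=0x79
[7] flags=1000 GE?F → skip

FIX = (r0, 0x61)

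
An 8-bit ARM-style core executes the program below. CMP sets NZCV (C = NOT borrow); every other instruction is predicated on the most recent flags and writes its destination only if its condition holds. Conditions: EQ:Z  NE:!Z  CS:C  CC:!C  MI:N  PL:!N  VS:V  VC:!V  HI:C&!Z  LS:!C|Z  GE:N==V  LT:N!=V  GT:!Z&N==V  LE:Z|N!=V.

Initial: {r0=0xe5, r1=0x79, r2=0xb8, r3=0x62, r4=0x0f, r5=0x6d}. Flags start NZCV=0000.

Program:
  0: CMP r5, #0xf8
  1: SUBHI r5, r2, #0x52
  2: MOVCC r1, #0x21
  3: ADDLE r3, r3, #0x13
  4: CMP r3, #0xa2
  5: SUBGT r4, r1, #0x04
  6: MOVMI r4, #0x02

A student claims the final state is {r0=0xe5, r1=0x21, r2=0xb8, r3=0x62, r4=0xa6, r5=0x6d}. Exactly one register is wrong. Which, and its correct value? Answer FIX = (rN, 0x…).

FIX = (r4, 0x02)

0: ✓ CMP  NZCV=0000
1: · SUBHI
2: ✓ MOVCC  r1←0x21
3: · ADDLE
4: ✓ CMP  NZCV=1001
5: ✓ SUBGT  r4←0x1d
6: ✓ MOVMI  r4←0x02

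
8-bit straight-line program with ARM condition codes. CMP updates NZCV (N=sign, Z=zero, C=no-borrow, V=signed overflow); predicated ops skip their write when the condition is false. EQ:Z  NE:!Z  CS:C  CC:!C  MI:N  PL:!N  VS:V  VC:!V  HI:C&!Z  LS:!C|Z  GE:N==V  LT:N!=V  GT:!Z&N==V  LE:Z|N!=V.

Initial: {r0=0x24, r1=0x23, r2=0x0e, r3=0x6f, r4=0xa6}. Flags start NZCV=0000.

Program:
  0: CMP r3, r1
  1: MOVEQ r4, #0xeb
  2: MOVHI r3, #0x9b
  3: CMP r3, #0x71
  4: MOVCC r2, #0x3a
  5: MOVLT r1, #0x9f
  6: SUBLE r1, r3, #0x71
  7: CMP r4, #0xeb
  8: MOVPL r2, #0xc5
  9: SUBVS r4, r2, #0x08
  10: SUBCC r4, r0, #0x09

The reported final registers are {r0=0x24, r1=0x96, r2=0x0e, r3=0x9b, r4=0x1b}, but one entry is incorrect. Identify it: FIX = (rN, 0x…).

[0] flags=0010 → (cmp)
[1] flags=0010 EQ?F → skip
[2] flags=0010 HI?T → r3=0x9b
[3] flags=0011 → (cmp)
[4] flags=0011 CC?F → skip
[5] flags=0011 LT?T → r1=0x9f
[6] flags=0011 LE?T → r1=0x2a
[7] flags=1000 → (cmp)
[8] flags=1000 PL?F → skip
[9] flags=1000 VS?F → skip
[10] flags=1000 CC?T → r4=0x1b

FIX = (r1, 0x2a)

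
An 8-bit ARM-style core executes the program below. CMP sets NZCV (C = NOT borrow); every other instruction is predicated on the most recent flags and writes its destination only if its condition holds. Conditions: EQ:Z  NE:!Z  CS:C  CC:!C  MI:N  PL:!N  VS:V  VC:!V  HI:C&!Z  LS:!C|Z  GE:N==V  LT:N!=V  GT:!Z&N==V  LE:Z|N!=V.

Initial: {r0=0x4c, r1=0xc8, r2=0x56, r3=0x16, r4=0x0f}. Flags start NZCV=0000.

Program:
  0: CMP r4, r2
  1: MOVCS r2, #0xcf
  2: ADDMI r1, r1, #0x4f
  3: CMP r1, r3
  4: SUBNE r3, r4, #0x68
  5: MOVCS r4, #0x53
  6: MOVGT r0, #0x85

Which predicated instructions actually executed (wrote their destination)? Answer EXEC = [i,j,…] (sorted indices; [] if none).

EXEC = [2,4,5,6]

[0] flags=1000 → (cmp)
[1] flags=1000 CS?F → skip
[2] flags=1000 MI?T → r1=0x17
[3] flags=0010 → (cmp)
[4] flags=0010 NE?T → r3=0xa7
[5] flags=0010 CS?T → r4=0x53
[6] flags=0010 GT?T → r0=0x85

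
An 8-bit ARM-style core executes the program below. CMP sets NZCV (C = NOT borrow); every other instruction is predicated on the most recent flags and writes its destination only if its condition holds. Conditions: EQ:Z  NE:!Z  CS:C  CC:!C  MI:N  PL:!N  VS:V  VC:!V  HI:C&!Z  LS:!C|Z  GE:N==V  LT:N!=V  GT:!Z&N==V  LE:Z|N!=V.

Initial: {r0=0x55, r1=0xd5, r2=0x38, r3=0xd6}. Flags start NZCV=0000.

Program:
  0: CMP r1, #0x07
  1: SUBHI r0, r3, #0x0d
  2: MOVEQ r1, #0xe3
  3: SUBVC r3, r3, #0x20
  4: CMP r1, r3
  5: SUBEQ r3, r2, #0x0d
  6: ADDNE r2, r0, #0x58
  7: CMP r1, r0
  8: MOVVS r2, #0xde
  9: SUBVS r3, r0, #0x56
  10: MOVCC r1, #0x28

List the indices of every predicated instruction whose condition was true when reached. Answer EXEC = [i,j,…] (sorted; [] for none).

[0] flags=1010 → (cmp)
[1] flags=1010 HI?T → r0=0xc9
[2] flags=1010 EQ?F → skip
[3] flags=1010 VC?T → r3=0xb6
[4] flags=0010 → (cmp)
[5] flags=0010 EQ?F → skip
[6] flags=0010 NE?T → r2=0x21
[7] flags=0010 → (cmp)
[8] flags=0010 VS?F → skip
[9] flags=0010 VS?F → skip
[10] flags=0010 CC?F → skip

EXEC = [1,3,6]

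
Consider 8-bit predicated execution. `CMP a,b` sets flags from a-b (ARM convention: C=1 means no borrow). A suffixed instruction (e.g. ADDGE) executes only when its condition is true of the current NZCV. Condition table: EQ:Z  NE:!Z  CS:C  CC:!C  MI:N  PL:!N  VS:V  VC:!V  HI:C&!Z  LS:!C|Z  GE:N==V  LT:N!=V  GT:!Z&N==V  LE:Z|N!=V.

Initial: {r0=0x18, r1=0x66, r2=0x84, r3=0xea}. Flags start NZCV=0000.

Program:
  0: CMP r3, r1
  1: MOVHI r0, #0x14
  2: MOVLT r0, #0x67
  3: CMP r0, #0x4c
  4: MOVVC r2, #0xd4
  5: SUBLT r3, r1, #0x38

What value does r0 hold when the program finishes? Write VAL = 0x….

VAL = 0x67

0: ✓ CMP  NZCV=1010
1: ✓ MOVHI  r0←0x14
2: ✓ MOVLT  r0←0x67
3: ✓ CMP  NZCV=0010
4: ✓ MOVVC  r2←0xd4
5: · SUBLT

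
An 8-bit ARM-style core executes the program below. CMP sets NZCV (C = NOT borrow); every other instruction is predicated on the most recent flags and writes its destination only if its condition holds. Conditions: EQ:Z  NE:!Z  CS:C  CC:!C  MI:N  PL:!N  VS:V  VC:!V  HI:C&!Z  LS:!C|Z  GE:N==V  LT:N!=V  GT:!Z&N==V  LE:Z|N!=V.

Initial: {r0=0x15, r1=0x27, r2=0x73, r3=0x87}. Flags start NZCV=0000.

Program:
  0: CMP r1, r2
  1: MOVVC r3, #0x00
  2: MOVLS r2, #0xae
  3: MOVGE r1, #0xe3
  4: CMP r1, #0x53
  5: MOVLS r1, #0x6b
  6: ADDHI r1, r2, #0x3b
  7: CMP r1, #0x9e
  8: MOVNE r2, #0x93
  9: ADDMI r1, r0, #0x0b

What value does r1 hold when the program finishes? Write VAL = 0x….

VAL = 0x20

[0] flags=1000 → (cmp)
[1] flags=1000 VC?T → r3=0x00
[2] flags=1000 LS?T → r2=0xae
[3] flags=1000 GE?F → skip
[4] flags=1000 → (cmp)
[5] flags=1000 LS?T → r1=0x6b
[6] flags=1000 HI?F → skip
[7] flags=1001 → (cmp)
[8] flags=1001 NE?T → r2=0x93
[9] flags=1001 MI?T → r1=0x20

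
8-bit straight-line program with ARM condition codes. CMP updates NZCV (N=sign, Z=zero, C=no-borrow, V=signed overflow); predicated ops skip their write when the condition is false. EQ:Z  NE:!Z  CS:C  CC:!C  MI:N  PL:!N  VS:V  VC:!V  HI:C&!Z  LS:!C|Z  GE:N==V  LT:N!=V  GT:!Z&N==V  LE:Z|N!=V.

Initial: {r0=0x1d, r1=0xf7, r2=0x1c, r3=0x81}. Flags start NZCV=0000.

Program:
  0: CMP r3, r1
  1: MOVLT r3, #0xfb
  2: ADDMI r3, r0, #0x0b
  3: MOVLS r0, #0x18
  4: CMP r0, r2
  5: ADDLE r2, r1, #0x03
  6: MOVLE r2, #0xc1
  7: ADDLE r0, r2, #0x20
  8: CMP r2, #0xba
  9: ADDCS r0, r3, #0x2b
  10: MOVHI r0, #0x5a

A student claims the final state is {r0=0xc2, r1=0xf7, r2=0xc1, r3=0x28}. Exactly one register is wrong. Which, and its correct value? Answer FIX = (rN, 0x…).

FIX = (r0, 0x5a)

[0] flags=1000 → (cmp)
[1] flags=1000 LT?T → r3=0xfb
[2] flags=1000 MI?T → r3=0x28
[3] flags=1000 LS?T → r0=0x18
[4] flags=1000 → (cmp)
[5] flags=1000 LE?T → r2=0xfa
[6] flags=1000 LE?T → r2=0xc1
[7] flags=1000 LE?T → r0=0xe1
[8] flags=0010 → (cmp)
[9] flags=0010 CS?T → r0=0x53
[10] flags=0010 HI?T → r0=0x5a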